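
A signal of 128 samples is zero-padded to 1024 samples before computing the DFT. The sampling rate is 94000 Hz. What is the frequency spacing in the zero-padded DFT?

Original DFT: N = 128, resolution = f_s/N = 94000/128 = 5875/8 Hz
Zero-padded DFT: N = 1024, resolution = f_s/N = 94000/1024 = 5875/64 Hz
Zero-padding interpolates the spectrum (finer frequency grid)
but does NOT improve the true spectral resolution (ability to resolve close frequencies).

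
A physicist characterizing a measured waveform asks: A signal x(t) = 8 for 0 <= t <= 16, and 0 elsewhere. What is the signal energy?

Energy = integral of |x(t)|^2 dt over the signal duration
= 8^2 * 16 = 64 * 16 = 1024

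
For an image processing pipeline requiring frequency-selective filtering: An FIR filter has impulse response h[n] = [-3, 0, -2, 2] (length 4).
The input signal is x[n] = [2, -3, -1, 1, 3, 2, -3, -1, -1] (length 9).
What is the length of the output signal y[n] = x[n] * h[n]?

For linear convolution, the output length is:
len(y) = len(x) + len(h) - 1 = 9 + 4 - 1 = 12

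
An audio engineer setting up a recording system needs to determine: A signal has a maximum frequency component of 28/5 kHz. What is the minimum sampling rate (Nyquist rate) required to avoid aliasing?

By the Nyquist-Shannon sampling theorem,
the minimum sampling rate (Nyquist rate) must be at least 2 * f_max.
Nyquist rate = 2 * 28/5 kHz = 56/5 kHz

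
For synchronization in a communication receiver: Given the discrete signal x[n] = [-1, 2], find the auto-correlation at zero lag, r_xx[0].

The auto-correlation at zero lag r_xx[0] equals the signal energy.
r_xx[0] = sum of x[n]^2 = (-1)^2 + 2^2
= 1 + 4 = 5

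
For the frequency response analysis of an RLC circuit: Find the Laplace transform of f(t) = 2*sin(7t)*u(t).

Standard pair: sin(wt)*u(t) <-> w/(s^2+w^2)
With w = 7: L{2*sin(7t)*u(t)} = 14/(s^2+49)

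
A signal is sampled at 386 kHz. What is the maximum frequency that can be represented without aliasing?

The maximum frequency that can be represented without aliasing
is the Nyquist frequency: f_max = f_s / 2 = 386 kHz / 2 = 193 kHz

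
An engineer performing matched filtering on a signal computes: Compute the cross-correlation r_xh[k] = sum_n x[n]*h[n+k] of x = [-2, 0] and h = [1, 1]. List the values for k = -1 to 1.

Both sequences indexed from 0 and zero outside their support.
Lags with overlap: k = -1 to 1.
  r_xh[-1] = x[1]*h[0] = 0
  r_xh[0] = x[0]*h[0] + x[1]*h[1] = -2
  r_xh[1] = x[0]*h[1] = -2
r_xh = [0, -2, -2] (for k = -1, ..., 1)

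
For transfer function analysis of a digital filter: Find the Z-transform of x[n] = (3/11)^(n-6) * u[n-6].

Time-shifting property: if X(z) = Z{x[n]}, then Z{x[n-d]} = z^(-d) * X(z)
X(z) = z/(z - 3/11) for x[n] = (3/11)^n * u[n]
Z{x[n-6]} = z^(-6) * z/(z - 3/11) = z^(-5)/(z - 3/11)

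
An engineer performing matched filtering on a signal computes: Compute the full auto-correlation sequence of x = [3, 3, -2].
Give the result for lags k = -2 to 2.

r_xx[k] = sum_m x[m]*x[m+k], indexed from 0, for k = -2 to 2:
  r_xx[-2] = x[2]*x[0] = -6
  r_xx[-1] = x[1]*x[0] + x[2]*x[1] = 3
  r_xx[0] = x[0]*x[0] + x[1]*x[1] + x[2]*x[2] = 22
  r_xx[1] = x[0]*x[1] + x[1]*x[2] = 3
  r_xx[2] = x[0]*x[2] = -6
r_xx = [-6, 3, 22, 3, -6]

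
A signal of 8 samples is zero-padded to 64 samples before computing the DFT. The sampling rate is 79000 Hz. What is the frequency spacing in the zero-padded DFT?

Original DFT: N = 8, resolution = f_s/N = 79000/8 = 9875 Hz
Zero-padded DFT: N = 64, resolution = f_s/N = 79000/64 = 9875/8 Hz
Zero-padding interpolates the spectrum (finer frequency grid)
but does NOT improve the true spectral resolution (ability to resolve close frequencies).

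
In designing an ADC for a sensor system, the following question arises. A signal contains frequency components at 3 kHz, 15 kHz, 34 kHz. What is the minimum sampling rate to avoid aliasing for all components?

The highest frequency component is f_max = 34 kHz.
Nyquist rate = 2 * f_max = 2 * 34 kHz = 68 kHz.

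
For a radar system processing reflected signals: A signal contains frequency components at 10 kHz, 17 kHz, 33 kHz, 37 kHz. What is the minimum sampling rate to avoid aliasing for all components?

The highest frequency component is f_max = 37 kHz.
Nyquist rate = 2 * f_max = 2 * 37 kHz = 74 kHz.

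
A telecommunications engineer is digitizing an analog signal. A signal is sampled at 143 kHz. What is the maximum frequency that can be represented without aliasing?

The maximum frequency that can be represented without aliasing
is the Nyquist frequency: f_max = f_s / 2 = 143 kHz / 2 = 143/2 kHz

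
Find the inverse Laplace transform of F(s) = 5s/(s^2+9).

Standard pair: s/(s^2+w^2) <-> cos(wt)*u(t)
With k=5, w=3: f(t) = 5*cos(3t)*u(t)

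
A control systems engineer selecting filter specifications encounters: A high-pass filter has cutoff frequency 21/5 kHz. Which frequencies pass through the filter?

A high-pass filter passes all frequencies above the cutoff frequency 21/5 kHz and attenuates lower frequencies.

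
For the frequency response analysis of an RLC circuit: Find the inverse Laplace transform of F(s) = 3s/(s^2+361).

Standard pair: s/(s^2+w^2) <-> cos(wt)*u(t)
With k=3, w=19: f(t) = 3*cos(19t)*u(t)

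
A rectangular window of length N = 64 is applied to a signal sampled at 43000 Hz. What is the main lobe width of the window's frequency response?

For a rectangular window of length N,
the main lobe width in frequency is 2*f_s/N.
= 2*43000/64 = 5375/4 Hz
This determines the minimum frequency separation for resolving two sinusoids.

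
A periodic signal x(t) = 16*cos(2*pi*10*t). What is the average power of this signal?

Average power of A*cos(wt) is A^2/2.
P = 16^2 / 2 = 256/2 = 128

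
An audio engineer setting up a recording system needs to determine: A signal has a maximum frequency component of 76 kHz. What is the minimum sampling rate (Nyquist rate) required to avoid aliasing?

By the Nyquist-Shannon sampling theorem,
the minimum sampling rate (Nyquist rate) must be at least 2 * f_max.
Nyquist rate = 2 * 76 kHz = 152 kHz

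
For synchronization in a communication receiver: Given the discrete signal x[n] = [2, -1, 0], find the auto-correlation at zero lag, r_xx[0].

The auto-correlation at zero lag r_xx[0] equals the signal energy.
r_xx[0] = sum of x[n]^2 = 2^2 + (-1)^2 + 0^2
= 4 + 1 + 0 = 5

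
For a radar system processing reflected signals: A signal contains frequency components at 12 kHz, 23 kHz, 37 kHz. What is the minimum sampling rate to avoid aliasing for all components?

The highest frequency component is f_max = 37 kHz.
Nyquist rate = 2 * f_max = 2 * 37 kHz = 74 kHz.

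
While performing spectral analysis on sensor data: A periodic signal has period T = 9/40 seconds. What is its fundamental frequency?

The fundamental frequency is the reciprocal of the period.
f = 1/T = 1/(9/40) = 40/9 Hz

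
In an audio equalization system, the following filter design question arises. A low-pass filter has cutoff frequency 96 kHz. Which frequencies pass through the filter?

A low-pass filter passes all frequencies below the cutoff frequency 96 kHz and attenuates higher frequencies.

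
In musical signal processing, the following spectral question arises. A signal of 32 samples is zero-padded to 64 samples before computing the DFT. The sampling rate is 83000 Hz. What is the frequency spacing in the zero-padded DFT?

Original DFT: N = 32, resolution = f_s/N = 83000/32 = 10375/4 Hz
Zero-padded DFT: N = 64, resolution = f_s/N = 83000/64 = 10375/8 Hz
Zero-padding interpolates the spectrum (finer frequency grid)
but does NOT improve the true spectral resolution (ability to resolve close frequencies).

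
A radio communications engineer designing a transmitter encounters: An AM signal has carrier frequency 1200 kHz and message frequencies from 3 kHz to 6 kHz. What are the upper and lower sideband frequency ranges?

Upper sideband (USB) = fc + [fm_low, fm_high] = 1200 + [3, 6] = [1203, 1206] kHz
Lower sideband (LSB) = fc - [fm_high, fm_low] = 1200 - [6, 3] = [1194, 1197] kHz
Total occupied spectrum: 1194 kHz to 1206 kHz (plus carrier at 1200 kHz)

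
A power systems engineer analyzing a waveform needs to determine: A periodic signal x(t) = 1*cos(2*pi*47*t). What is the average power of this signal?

Average power of A*cos(wt) is A^2/2.
P = 1^2 / 2 = 1/2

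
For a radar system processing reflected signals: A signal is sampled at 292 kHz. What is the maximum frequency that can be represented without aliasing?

The maximum frequency that can be represented without aliasing
is the Nyquist frequency: f_max = f_s / 2 = 292 kHz / 2 = 146 kHz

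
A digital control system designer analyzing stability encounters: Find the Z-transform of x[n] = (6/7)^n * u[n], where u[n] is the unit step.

The Z-transform of a^n * u[n] is z/(z-a) for |z| > |a|.
Here a = 6/7, so X(z) = z/(z - (6/7)) = 7z/(7z - 6)
ROC: |z| > 6/7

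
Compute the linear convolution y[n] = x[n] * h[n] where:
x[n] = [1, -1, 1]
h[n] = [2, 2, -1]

y[n] = sum_k x[k]*h[n-k]. Output length = len(x) + len(h) - 1 = 3 + 3 - 1 = 5.
y[0] = 1*2 = 2
y[1] = -1*2 + 1*2 = 0
y[2] = 1*2 + -1*2 + 1*-1 = -1
y[3] = 1*2 + -1*-1 = 3
y[4] = 1*-1 = -1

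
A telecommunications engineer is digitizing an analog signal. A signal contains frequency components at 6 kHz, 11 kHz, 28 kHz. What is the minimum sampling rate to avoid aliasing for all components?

The highest frequency component is f_max = 28 kHz.
Nyquist rate = 2 * f_max = 2 * 28 kHz = 56 kHz.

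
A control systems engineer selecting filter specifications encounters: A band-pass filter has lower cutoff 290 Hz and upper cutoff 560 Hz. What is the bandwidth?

Bandwidth = f_high - f_low
= 560 Hz - 290 Hz = 270 Hz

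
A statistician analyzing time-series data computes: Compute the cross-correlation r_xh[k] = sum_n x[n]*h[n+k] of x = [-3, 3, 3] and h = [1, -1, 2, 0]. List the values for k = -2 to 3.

Both sequences indexed from 0 and zero outside their support.
Lags with overlap: k = -2 to 3.
  r_xh[-2] = x[2]*h[0] = 3
  r_xh[-1] = x[1]*h[0] + x[2]*h[1] = 0
  r_xh[0] = x[0]*h[0] + x[1]*h[1] + x[2]*h[2] = 0
  r_xh[1] = x[0]*h[1] + x[1]*h[2] + x[2]*h[3] = 9
  r_xh[2] = x[0]*h[2] + x[1]*h[3] = -6
  r_xh[3] = x[0]*h[3] = 0
r_xh = [3, 0, 0, 9, -6, 0] (for k = -2, ..., 3)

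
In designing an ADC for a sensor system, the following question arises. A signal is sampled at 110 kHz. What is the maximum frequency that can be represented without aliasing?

The maximum frequency that can be represented without aliasing
is the Nyquist frequency: f_max = f_s / 2 = 110 kHz / 2 = 55 kHz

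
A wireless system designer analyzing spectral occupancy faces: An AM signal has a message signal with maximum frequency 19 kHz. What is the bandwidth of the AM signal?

In AM (double-sideband), the bandwidth is twice the message frequency.
BW = 2 * f_m = 2 * 19 kHz = 38 kHz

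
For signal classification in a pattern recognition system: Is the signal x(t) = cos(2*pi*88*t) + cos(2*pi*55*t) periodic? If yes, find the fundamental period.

f1 = 88 Hz, f2 = 55 Hz
Period T1 = 1/88, T2 = 1/55
Ratio T1/T2 = 55/88, which is rational.
The signal is periodic with fundamental period T = 1/GCD(88,55) = 1/11 s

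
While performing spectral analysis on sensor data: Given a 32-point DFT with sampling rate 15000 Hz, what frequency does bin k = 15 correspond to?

The frequency of DFT bin k is: f_k = k * f_s / N
f_15 = 15 * 15000 / 32 = 28125/4 Hz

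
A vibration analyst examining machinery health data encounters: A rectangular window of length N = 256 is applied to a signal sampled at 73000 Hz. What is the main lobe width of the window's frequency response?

For a rectangular window of length N,
the main lobe width in frequency is 2*f_s/N.
= 2*73000/256 = 9125/16 Hz
This determines the minimum frequency separation for resolving two sinusoids.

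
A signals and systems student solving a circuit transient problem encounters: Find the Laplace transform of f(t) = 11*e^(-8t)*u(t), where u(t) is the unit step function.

Standard Laplace transform pair:
e^(-at)*u(t) <-> 1/(s+a)
With a = 8: L{11*e^(-8t)*u(t)} = 11/(s+8), ROC: Re(s) > -8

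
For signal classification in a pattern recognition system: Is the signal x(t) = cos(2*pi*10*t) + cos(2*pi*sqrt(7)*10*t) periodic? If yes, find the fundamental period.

f1 = 10 Hz, f2 = 10*sqrt(7) Hz
Ratio f2/f1 = sqrt(7), which is irrational.
Since the frequency ratio is irrational, no common period exists.
The signal is not periodic.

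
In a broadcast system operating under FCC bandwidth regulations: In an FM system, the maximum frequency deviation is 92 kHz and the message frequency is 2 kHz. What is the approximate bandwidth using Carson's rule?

Carson's rule: BW = 2*(delta_f + f_m)
= 2*(92 + 2) kHz = 188 kHz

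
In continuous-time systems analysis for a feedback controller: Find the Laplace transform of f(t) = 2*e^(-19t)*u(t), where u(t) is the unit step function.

Standard Laplace transform pair:
e^(-at)*u(t) <-> 1/(s+a)
With a = 19: L{2*e^(-19t)*u(t)} = 2/(s+19), ROC: Re(s) > -19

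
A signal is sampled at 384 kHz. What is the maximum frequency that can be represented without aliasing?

The maximum frequency that can be represented without aliasing
is the Nyquist frequency: f_max = f_s / 2 = 384 kHz / 2 = 192 kHz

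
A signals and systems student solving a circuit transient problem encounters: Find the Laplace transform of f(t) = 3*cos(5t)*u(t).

Standard pair: cos(wt)*u(t) <-> s/(s^2+w^2)
With w = 5: L{3*cos(5t)*u(t)} = 3s/(s^2+25)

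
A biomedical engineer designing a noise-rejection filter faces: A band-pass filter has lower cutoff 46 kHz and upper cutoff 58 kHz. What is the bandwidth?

Bandwidth = f_high - f_low
= 58 kHz - 46 kHz = 12 kHz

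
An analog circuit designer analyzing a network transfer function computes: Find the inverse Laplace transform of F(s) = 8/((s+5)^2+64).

Standard pair: w/((s+a)^2+w^2) <-> e^(-at)*sin(wt)*u(t)
With a=5, w=8: f(t) = e^(-5t)*sin(8t)*u(t)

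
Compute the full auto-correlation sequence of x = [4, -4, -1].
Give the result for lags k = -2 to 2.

r_xx[k] = sum_m x[m]*x[m+k], indexed from 0, for k = -2 to 2:
  r_xx[-2] = x[2]*x[0] = -4
  r_xx[-1] = x[1]*x[0] + x[2]*x[1] = -12
  r_xx[0] = x[0]*x[0] + x[1]*x[1] + x[2]*x[2] = 33
  r_xx[1] = x[0]*x[1] + x[1]*x[2] = -12
  r_xx[2] = x[0]*x[2] = -4
r_xx = [-4, -12, 33, -12, -4]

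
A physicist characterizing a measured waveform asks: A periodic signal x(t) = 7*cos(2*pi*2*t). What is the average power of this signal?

Average power of A*cos(wt) is A^2/2.
P = 7^2 / 2 = 49/2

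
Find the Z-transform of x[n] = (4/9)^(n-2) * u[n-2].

Time-shifting property: if X(z) = Z{x[n]}, then Z{x[n-d]} = z^(-d) * X(z)
X(z) = z/(z - 4/9) for x[n] = (4/9)^n * u[n]
Z{x[n-2]} = z^(-2) * z/(z - 4/9) = z^(-1)/(z - 4/9)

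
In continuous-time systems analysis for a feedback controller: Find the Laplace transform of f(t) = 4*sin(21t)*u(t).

Standard pair: sin(wt)*u(t) <-> w/(s^2+w^2)
With w = 21: L{4*sin(21t)*u(t)} = 84/(s^2+441)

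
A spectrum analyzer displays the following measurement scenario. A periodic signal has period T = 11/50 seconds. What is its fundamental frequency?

The fundamental frequency is the reciprocal of the period.
f = 1/T = 1/(11/50) = 50/11 Hz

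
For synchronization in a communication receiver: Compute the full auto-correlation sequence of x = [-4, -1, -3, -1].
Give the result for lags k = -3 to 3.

r_xx[k] = sum_m x[m]*x[m+k], indexed from 0, for k = -3 to 3:
  r_xx[-3] = x[3]*x[0] = 4
  r_xx[-2] = x[2]*x[0] + x[3]*x[1] = 13
  r_xx[-1] = x[1]*x[0] + x[2]*x[1] + x[3]*x[2] = 10
  r_xx[0] = x[0]*x[0] + x[1]*x[1] + x[2]*x[2] + x[3]*x[3] = 27
  r_xx[1] = x[0]*x[1] + x[1]*x[2] + x[2]*x[3] = 10
  r_xx[2] = x[0]*x[2] + x[1]*x[3] = 13
  r_xx[3] = x[0]*x[3] = 4
r_xx = [4, 13, 10, 27, 10, 13, 4]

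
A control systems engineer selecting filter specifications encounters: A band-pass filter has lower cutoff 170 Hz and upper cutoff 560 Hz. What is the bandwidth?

Bandwidth = f_high - f_low
= 560 Hz - 170 Hz = 390 Hz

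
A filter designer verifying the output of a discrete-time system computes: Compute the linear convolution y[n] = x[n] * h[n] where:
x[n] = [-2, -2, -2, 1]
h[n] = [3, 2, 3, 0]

y[n] = sum_k x[k]*h[n-k]. Output length = len(x) + len(h) - 1 = 4 + 4 - 1 = 7.
y[0] = -2*3 = -6
y[1] = -2*3 + -2*2 = -10
y[2] = -2*3 + -2*2 + -2*3 = -16
y[3] = 1*3 + -2*2 + -2*3 + -2*0 = -7
y[4] = 1*2 + -2*3 + -2*0 = -4
y[5] = 1*3 + -2*0 = 3
y[6] = 1*0 = 0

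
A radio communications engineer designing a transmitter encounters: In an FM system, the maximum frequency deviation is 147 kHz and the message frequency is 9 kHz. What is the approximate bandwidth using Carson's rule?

Carson's rule: BW = 2*(delta_f + f_m)
= 2*(147 + 9) kHz = 312 kHz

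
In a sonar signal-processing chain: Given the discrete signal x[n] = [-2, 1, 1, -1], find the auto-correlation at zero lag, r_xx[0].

The auto-correlation at zero lag r_xx[0] equals the signal energy.
r_xx[0] = sum of x[n]^2 = (-2)^2 + 1^2 + 1^2 + (-1)^2
= 4 + 1 + 1 + 1 = 7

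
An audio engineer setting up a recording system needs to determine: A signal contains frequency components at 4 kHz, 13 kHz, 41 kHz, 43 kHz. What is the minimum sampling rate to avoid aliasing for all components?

The highest frequency component is f_max = 43 kHz.
Nyquist rate = 2 * f_max = 2 * 43 kHz = 86 kHz.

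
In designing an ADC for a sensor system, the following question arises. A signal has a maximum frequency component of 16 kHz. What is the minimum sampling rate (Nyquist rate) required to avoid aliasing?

By the Nyquist-Shannon sampling theorem,
the minimum sampling rate (Nyquist rate) must be at least 2 * f_max.
Nyquist rate = 2 * 16 kHz = 32 kHz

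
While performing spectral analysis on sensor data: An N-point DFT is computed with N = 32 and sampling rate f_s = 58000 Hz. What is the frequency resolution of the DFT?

DFT frequency resolution = f_s / N
= 58000 / 32 = 3625/2 Hz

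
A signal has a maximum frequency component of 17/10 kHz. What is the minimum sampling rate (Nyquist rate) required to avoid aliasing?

By the Nyquist-Shannon sampling theorem,
the minimum sampling rate (Nyquist rate) must be at least 2 * f_max.
Nyquist rate = 2 * 17/10 kHz = 17/5 kHz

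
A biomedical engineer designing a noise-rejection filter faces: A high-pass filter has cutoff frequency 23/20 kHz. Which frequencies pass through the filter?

A high-pass filter passes all frequencies above the cutoff frequency 23/20 kHz and attenuates lower frequencies.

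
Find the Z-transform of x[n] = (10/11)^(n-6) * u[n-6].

Time-shifting property: if X(z) = Z{x[n]}, then Z{x[n-d]} = z^(-d) * X(z)
X(z) = z/(z - 10/11) for x[n] = (10/11)^n * u[n]
Z{x[n-6]} = z^(-6) * z/(z - 10/11) = z^(-5)/(z - 10/11)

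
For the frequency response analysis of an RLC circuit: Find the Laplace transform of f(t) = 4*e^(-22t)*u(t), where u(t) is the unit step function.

Standard Laplace transform pair:
e^(-at)*u(t) <-> 1/(s+a)
With a = 22: L{4*e^(-22t)*u(t)} = 4/(s+22), ROC: Re(s) > -22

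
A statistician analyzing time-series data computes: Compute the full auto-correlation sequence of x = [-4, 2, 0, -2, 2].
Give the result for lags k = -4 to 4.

r_xx[k] = sum_m x[m]*x[m+k], indexed from 0, for k = -4 to 4:
  r_xx[-4] = x[4]*x[0] = -8
  r_xx[-3] = x[3]*x[0] + x[4]*x[1] = 12
  r_xx[-2] = x[2]*x[0] + x[3]*x[1] + x[4]*x[2] = -4
  r_xx[-1] = x[1]*x[0] + x[2]*x[1] + x[3]*x[2] + x[4]*x[3] = -12
  r_xx[0] = x[0]*x[0] + x[1]*x[1] + x[2]*x[2] + x[3]*x[3] + x[4]*x[4] = 28
  r_xx[1] = x[0]*x[1] + x[1]*x[2] + x[2]*x[3] + x[3]*x[4] = -12
  r_xx[2] = x[0]*x[2] + x[1]*x[3] + x[2]*x[4] = -4
  r_xx[3] = x[0]*x[3] + x[1]*x[4] = 12
  r_xx[4] = x[0]*x[4] = -8
r_xx = [-8, 12, -4, -12, 28, -12, -4, 12, -8]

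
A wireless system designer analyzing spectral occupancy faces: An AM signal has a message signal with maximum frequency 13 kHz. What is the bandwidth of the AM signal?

In AM (double-sideband), the bandwidth is twice the message frequency.
BW = 2 * f_m = 2 * 13 kHz = 26 kHz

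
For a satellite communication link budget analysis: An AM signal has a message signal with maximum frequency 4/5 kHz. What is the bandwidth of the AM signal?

In AM (double-sideband), the bandwidth is twice the message frequency.
BW = 2 * f_m = 2 * 4/5 kHz = 8/5 kHz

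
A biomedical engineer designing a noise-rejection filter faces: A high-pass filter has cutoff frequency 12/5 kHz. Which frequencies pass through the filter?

A high-pass filter passes all frequencies above the cutoff frequency 12/5 kHz and attenuates lower frequencies.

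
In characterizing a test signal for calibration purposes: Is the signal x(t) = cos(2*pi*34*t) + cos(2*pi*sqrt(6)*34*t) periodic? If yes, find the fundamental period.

f1 = 34 Hz, f2 = 34*sqrt(6) Hz
Ratio f2/f1 = sqrt(6), which is irrational.
Since the frequency ratio is irrational, no common period exists.
The signal is not periodic.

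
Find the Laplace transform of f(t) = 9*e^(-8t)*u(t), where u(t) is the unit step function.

Standard Laplace transform pair:
e^(-at)*u(t) <-> 1/(s+a)
With a = 8: L{9*e^(-8t)*u(t)} = 9/(s+8), ROC: Re(s) > -8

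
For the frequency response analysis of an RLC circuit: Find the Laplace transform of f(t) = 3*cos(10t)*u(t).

Standard pair: cos(wt)*u(t) <-> s/(s^2+w^2)
With w = 10: L{3*cos(10t)*u(t)} = 3s/(s^2+100)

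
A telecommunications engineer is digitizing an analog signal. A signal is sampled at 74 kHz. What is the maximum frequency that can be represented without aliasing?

The maximum frequency that can be represented without aliasing
is the Nyquist frequency: f_max = f_s / 2 = 74 kHz / 2 = 37 kHz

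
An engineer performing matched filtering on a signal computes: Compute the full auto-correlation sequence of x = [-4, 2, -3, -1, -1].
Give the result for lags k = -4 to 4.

r_xx[k] = sum_m x[m]*x[m+k], indexed from 0, for k = -4 to 4:
  r_xx[-4] = x[4]*x[0] = 4
  r_xx[-3] = x[3]*x[0] + x[4]*x[1] = 2
  r_xx[-2] = x[2]*x[0] + x[3]*x[1] + x[4]*x[2] = 13
  r_xx[-1] = x[1]*x[0] + x[2]*x[1] + x[3]*x[2] + x[4]*x[3] = -10
  r_xx[0] = x[0]*x[0] + x[1]*x[1] + x[2]*x[2] + x[3]*x[3] + x[4]*x[4] = 31
  r_xx[1] = x[0]*x[1] + x[1]*x[2] + x[2]*x[3] + x[3]*x[4] = -10
  r_xx[2] = x[0]*x[2] + x[1]*x[3] + x[2]*x[4] = 13
  r_xx[3] = x[0]*x[3] + x[1]*x[4] = 2
  r_xx[4] = x[0]*x[4] = 4
r_xx = [4, 2, 13, -10, 31, -10, 13, 2, 4]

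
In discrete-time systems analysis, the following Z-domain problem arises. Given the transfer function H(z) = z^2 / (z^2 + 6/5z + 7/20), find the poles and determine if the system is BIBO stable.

Poles are roots of the denominator: z^2 + 6/5z + 7/20 = 0.
Quadratic formula: z = [-(6/5) +/- sqrt((6/5)^2 - 4*(7/20))] / 2
Discriminant = 36/25 - 7/5 = 1/25; sqrt = 1/5.
z = (-6/5 +/- 1/5) / 2 => z = -1/2 or z = -7/10.
|p1| = 7/10, |p2| = 1/2.
For BIBO stability, all poles must lie inside the unit circle (|p| < 1).
System is STABLE since both |p| < 1.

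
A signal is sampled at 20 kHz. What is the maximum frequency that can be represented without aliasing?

The maximum frequency that can be represented without aliasing
is the Nyquist frequency: f_max = f_s / 2 = 20 kHz / 2 = 10 kHz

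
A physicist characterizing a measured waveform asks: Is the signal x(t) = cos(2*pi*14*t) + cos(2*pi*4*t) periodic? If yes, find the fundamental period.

f1 = 14 Hz, f2 = 4 Hz
Period T1 = 1/14, T2 = 1/4
Ratio T1/T2 = 4/14, which is rational.
The signal is periodic with fundamental period T = 1/GCD(14,4) = 1/2 s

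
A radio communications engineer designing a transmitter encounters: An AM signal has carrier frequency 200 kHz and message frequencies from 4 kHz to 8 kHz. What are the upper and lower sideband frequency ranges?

Upper sideband (USB) = fc + [fm_low, fm_high] = 200 + [4, 8] = [204, 208] kHz
Lower sideband (LSB) = fc - [fm_high, fm_low] = 200 - [8, 4] = [192, 196] kHz
Total occupied spectrum: 192 kHz to 208 kHz (plus carrier at 200 kHz)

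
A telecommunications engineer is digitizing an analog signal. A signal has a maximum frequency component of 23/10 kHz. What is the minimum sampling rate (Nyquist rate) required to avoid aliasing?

By the Nyquist-Shannon sampling theorem,
the minimum sampling rate (Nyquist rate) must be at least 2 * f_max.
Nyquist rate = 2 * 23/10 kHz = 23/5 kHz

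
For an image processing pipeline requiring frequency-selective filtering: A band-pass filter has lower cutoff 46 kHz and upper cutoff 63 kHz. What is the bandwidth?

Bandwidth = f_high - f_low
= 63 kHz - 46 kHz = 17 kHz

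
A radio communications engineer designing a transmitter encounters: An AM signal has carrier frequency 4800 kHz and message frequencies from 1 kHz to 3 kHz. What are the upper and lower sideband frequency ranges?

Upper sideband (USB) = fc + [fm_low, fm_high] = 4800 + [1, 3] = [4801, 4803] kHz
Lower sideband (LSB) = fc - [fm_high, fm_low] = 4800 - [3, 1] = [4797, 4799] kHz
Total occupied spectrum: 4797 kHz to 4803 kHz (plus carrier at 4800 kHz)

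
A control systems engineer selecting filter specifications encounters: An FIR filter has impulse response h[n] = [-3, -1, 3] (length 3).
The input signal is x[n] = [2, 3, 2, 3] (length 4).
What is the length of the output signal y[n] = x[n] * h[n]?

For linear convolution, the output length is:
len(y) = len(x) + len(h) - 1 = 4 + 3 - 1 = 6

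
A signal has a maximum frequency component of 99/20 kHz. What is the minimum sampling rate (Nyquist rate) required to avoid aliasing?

By the Nyquist-Shannon sampling theorem,
the minimum sampling rate (Nyquist rate) must be at least 2 * f_max.
Nyquist rate = 2 * 99/20 kHz = 99/10 kHz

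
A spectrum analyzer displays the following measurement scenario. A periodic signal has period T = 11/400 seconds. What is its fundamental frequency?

The fundamental frequency is the reciprocal of the period.
f = 1/T = 1/(11/400) = 400/11 Hz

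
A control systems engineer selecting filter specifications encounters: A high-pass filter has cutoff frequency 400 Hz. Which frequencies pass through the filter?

A high-pass filter passes all frequencies above the cutoff frequency 400 Hz and attenuates lower frequencies.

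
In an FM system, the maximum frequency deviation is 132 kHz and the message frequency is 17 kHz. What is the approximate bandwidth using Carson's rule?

Carson's rule: BW = 2*(delta_f + f_m)
= 2*(132 + 17) kHz = 298 kHz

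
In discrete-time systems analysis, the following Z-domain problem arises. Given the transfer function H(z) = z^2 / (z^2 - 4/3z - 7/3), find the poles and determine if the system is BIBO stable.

Poles are roots of the denominator: z^2 - 4/3z - 7/3 = 0.
Quadratic formula: z = [-(-4/3) +/- sqrt((-4/3)^2 - 4*(-7/3))] / 2
Discriminant = 16/9 + 28/3 = 100/9; sqrt = 10/3.
z = (4/3 +/- 10/3) / 2 => z = 7/3 or z = -1.
|p1| = 1, |p2| = 7/3.
For BIBO stability, all poles must lie inside the unit circle (|p| < 1).
System is UNSTABLE since at least one |p| >= 1.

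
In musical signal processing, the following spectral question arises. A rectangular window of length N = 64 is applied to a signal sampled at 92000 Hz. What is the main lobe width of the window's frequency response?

For a rectangular window of length N,
the main lobe width in frequency is 2*f_s/N.
= 2*92000/64 = 2875 Hz
This determines the minimum frequency separation for resolving two sinusoids.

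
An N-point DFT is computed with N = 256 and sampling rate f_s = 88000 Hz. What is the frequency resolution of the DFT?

DFT frequency resolution = f_s / N
= 88000 / 256 = 1375/4 Hz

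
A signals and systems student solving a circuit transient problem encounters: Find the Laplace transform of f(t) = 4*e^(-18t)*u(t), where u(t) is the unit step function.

Standard Laplace transform pair:
e^(-at)*u(t) <-> 1/(s+a)
With a = 18: L{4*e^(-18t)*u(t)} = 4/(s+18), ROC: Re(s) > -18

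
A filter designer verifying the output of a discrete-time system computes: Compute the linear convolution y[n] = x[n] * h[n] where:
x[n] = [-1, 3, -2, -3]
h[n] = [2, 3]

y[n] = sum_k x[k]*h[n-k]. Output length = len(x) + len(h) - 1 = 4 + 2 - 1 = 5.
y[0] = -1*2 = -2
y[1] = 3*2 + -1*3 = 3
y[2] = -2*2 + 3*3 = 5
y[3] = -3*2 + -2*3 = -12
y[4] = -3*3 = -9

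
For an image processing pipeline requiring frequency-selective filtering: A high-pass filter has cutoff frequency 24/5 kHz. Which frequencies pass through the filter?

A high-pass filter passes all frequencies above the cutoff frequency 24/5 kHz and attenuates lower frequencies.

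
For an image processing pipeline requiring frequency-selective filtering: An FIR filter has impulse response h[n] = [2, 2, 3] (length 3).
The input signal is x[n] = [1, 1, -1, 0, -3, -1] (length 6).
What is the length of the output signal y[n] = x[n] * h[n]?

For linear convolution, the output length is:
len(y) = len(x) + len(h) - 1 = 6 + 3 - 1 = 8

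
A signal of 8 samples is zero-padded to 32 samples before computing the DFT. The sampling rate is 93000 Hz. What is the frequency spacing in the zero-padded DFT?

Original DFT: N = 8, resolution = f_s/N = 93000/8 = 11625 Hz
Zero-padded DFT: N = 32, resolution = f_s/N = 93000/32 = 11625/4 Hz
Zero-padding interpolates the spectrum (finer frequency grid)
but does NOT improve the true spectral resolution (ability to resolve close frequencies).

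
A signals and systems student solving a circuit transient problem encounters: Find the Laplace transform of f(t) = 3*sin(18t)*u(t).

Standard pair: sin(wt)*u(t) <-> w/(s^2+w^2)
With w = 18: L{3*sin(18t)*u(t)} = 54/(s^2+324)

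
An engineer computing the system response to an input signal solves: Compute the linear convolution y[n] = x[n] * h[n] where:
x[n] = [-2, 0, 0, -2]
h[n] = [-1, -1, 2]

y[n] = sum_k x[k]*h[n-k]. Output length = len(x) + len(h) - 1 = 4 + 3 - 1 = 6.
y[0] = -2*-1 = 2
y[1] = 0*-1 + -2*-1 = 2
y[2] = 0*-1 + 0*-1 + -2*2 = -4
y[3] = -2*-1 + 0*-1 + 0*2 = 2
y[4] = -2*-1 + 0*2 = 2
y[5] = -2*2 = -4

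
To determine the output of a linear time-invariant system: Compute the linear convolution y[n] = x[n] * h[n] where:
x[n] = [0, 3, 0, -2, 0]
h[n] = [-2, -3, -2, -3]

y[n] = sum_k x[k]*h[n-k]. Output length = len(x) + len(h) - 1 = 5 + 4 - 1 = 8.
y[0] = 0*-2 = 0
y[1] = 3*-2 + 0*-3 = -6
y[2] = 0*-2 + 3*-3 + 0*-2 = -9
y[3] = -2*-2 + 0*-3 + 3*-2 + 0*-3 = -2
y[4] = 0*-2 + -2*-3 + 0*-2 + 3*-3 = -3
y[5] = 0*-3 + -2*-2 + 0*-3 = 4
y[6] = 0*-2 + -2*-3 = 6
y[7] = 0*-3 = 0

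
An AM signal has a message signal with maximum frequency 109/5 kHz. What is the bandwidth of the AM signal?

In AM (double-sideband), the bandwidth is twice the message frequency.
BW = 2 * f_m = 2 * 109/5 kHz = 218/5 kHz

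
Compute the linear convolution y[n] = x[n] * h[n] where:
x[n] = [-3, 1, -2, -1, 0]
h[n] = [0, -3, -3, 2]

y[n] = sum_k x[k]*h[n-k]. Output length = len(x) + len(h) - 1 = 5 + 4 - 1 = 8.
y[0] = -3*0 = 0
y[1] = 1*0 + -3*-3 = 9
y[2] = -2*0 + 1*-3 + -3*-3 = 6
y[3] = -1*0 + -2*-3 + 1*-3 + -3*2 = -3
y[4] = 0*0 + -1*-3 + -2*-3 + 1*2 = 11
y[5] = 0*-3 + -1*-3 + -2*2 = -1
y[6] = 0*-3 + -1*2 = -2
y[7] = 0*2 = 0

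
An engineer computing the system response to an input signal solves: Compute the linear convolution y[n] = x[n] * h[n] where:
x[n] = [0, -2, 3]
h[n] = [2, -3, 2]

y[n] = sum_k x[k]*h[n-k]. Output length = len(x) + len(h) - 1 = 3 + 3 - 1 = 5.
y[0] = 0*2 = 0
y[1] = -2*2 + 0*-3 = -4
y[2] = 3*2 + -2*-3 + 0*2 = 12
y[3] = 3*-3 + -2*2 = -13
y[4] = 3*2 = 6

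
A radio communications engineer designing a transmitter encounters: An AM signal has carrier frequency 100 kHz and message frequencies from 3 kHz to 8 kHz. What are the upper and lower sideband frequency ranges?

Upper sideband (USB) = fc + [fm_low, fm_high] = 100 + [3, 8] = [103, 108] kHz
Lower sideband (LSB) = fc - [fm_high, fm_low] = 100 - [8, 3] = [92, 97] kHz
Total occupied spectrum: 92 kHz to 108 kHz (plus carrier at 100 kHz)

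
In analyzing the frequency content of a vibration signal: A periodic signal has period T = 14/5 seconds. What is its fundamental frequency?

The fundamental frequency is the reciprocal of the period.
f = 1/T = 1/(14/5) = 5/14 Hz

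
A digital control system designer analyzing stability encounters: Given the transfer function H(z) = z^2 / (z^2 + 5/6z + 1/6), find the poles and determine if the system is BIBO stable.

Poles are roots of the denominator: z^2 + 5/6z + 1/6 = 0.
Quadratic formula: z = [-(5/6) +/- sqrt((5/6)^2 - 4*(1/6))] / 2
Discriminant = 25/36 - 2/3 = 1/36; sqrt = 1/6.
z = (-5/6 +/- 1/6) / 2 => z = -1/3 or z = -1/2.
|p1| = 1/3, |p2| = 1/2.
For BIBO stability, all poles must lie inside the unit circle (|p| < 1).
System is STABLE since both |p| < 1.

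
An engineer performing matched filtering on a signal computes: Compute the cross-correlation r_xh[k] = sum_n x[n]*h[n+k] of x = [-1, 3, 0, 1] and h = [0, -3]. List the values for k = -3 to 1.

Both sequences indexed from 0 and zero outside their support.
Lags with overlap: k = -3 to 1.
  r_xh[-3] = x[3]*h[0] = 0
  r_xh[-2] = x[2]*h[0] + x[3]*h[1] = -3
  r_xh[-1] = x[1]*h[0] + x[2]*h[1] = 0
  r_xh[0] = x[0]*h[0] + x[1]*h[1] = -9
  r_xh[1] = x[0]*h[1] = 3
r_xh = [0, -3, 0, -9, 3] (for k = -3, ..., 1)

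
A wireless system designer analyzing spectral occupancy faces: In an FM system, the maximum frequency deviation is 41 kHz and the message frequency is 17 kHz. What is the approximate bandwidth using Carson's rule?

Carson's rule: BW = 2*(delta_f + f_m)
= 2*(41 + 17) kHz = 116 kHz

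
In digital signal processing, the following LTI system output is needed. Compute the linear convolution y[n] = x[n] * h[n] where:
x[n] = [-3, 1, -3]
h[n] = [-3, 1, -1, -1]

y[n] = sum_k x[k]*h[n-k]. Output length = len(x) + len(h) - 1 = 3 + 4 - 1 = 6.
y[0] = -3*-3 = 9
y[1] = 1*-3 + -3*1 = -6
y[2] = -3*-3 + 1*1 + -3*-1 = 13
y[3] = -3*1 + 1*-1 + -3*-1 = -1
y[4] = -3*-1 + 1*-1 = 2
y[5] = -3*-1 = 3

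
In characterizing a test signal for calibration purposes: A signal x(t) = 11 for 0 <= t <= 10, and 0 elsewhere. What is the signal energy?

Energy = integral of |x(t)|^2 dt over the signal duration
= 11^2 * 10 = 121 * 10 = 1210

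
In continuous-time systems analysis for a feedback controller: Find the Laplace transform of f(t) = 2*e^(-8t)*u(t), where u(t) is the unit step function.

Standard Laplace transform pair:
e^(-at)*u(t) <-> 1/(s+a)
With a = 8: L{2*e^(-8t)*u(t)} = 2/(s+8), ROC: Re(s) > -8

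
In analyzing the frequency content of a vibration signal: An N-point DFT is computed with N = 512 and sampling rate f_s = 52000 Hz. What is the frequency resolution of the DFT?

DFT frequency resolution = f_s / N
= 52000 / 512 = 1625/16 Hz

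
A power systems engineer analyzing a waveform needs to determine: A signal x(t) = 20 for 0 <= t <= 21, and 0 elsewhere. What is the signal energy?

Energy = integral of |x(t)|^2 dt over the signal duration
= 20^2 * 21 = 400 * 21 = 8400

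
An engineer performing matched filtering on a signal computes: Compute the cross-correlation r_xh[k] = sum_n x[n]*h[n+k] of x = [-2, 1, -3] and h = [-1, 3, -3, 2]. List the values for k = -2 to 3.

Both sequences indexed from 0 and zero outside their support.
Lags with overlap: k = -2 to 3.
  r_xh[-2] = x[2]*h[0] = 3
  r_xh[-1] = x[1]*h[0] + x[2]*h[1] = -10
  r_xh[0] = x[0]*h[0] + x[1]*h[1] + x[2]*h[2] = 14
  r_xh[1] = x[0]*h[1] + x[1]*h[2] + x[2]*h[3] = -15
  r_xh[2] = x[0]*h[2] + x[1]*h[3] = 8
  r_xh[3] = x[0]*h[3] = -4
r_xh = [3, -10, 14, -15, 8, -4] (for k = -2, ..., 3)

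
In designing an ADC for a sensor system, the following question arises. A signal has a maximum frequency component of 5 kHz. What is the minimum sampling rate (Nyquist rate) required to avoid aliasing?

By the Nyquist-Shannon sampling theorem,
the minimum sampling rate (Nyquist rate) must be at least 2 * f_max.
Nyquist rate = 2 * 5 kHz = 10 kHz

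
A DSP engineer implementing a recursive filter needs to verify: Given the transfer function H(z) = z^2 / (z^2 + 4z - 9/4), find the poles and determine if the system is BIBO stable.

Poles are roots of the denominator: z^2 + 4z - 9/4 = 0.
Quadratic formula: z = [-(4) +/- sqrt((4)^2 - 4*(-9/4))] / 2
Discriminant = 16 + 9 = 25; sqrt = 5.
z = (-4 +/- 5) / 2 => z = 1/2 or z = -9/2.
|p1| = 9/2, |p2| = 1/2.
For BIBO stability, all poles must lie inside the unit circle (|p| < 1).
System is UNSTABLE since at least one |p| >= 1.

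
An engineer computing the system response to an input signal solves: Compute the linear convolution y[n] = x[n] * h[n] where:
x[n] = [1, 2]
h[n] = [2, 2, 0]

y[n] = sum_k x[k]*h[n-k]. Output length = len(x) + len(h) - 1 = 2 + 3 - 1 = 4.
y[0] = 1*2 = 2
y[1] = 2*2 + 1*2 = 6
y[2] = 2*2 + 1*0 = 4
y[3] = 2*0 = 0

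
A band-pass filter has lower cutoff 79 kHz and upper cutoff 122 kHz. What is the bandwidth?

Bandwidth = f_high - f_low
= 122 kHz - 79 kHz = 43 kHz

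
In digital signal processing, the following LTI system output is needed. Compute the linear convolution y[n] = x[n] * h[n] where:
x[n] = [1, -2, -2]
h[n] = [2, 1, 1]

y[n] = sum_k x[k]*h[n-k]. Output length = len(x) + len(h) - 1 = 3 + 3 - 1 = 5.
y[0] = 1*2 = 2
y[1] = -2*2 + 1*1 = -3
y[2] = -2*2 + -2*1 + 1*1 = -5
y[3] = -2*1 + -2*1 = -4
y[4] = -2*1 = -2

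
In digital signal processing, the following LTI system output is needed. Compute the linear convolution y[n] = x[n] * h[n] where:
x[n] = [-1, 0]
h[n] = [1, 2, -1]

y[n] = sum_k x[k]*h[n-k]. Output length = len(x) + len(h) - 1 = 2 + 3 - 1 = 4.
y[0] = -1*1 = -1
y[1] = 0*1 + -1*2 = -2
y[2] = 0*2 + -1*-1 = 1
y[3] = 0*-1 = 0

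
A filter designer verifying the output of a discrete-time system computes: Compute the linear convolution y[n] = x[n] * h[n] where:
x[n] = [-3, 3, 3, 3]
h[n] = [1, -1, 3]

y[n] = sum_k x[k]*h[n-k]. Output length = len(x) + len(h) - 1 = 4 + 3 - 1 = 6.
y[0] = -3*1 = -3
y[1] = 3*1 + -3*-1 = 6
y[2] = 3*1 + 3*-1 + -3*3 = -9
y[3] = 3*1 + 3*-1 + 3*3 = 9
y[4] = 3*-1 + 3*3 = 6
y[5] = 3*3 = 9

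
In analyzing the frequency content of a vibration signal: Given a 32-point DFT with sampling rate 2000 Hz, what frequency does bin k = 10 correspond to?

The frequency of DFT bin k is: f_k = k * f_s / N
f_10 = 10 * 2000 / 32 = 625 Hz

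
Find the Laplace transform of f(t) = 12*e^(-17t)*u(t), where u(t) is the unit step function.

Standard Laplace transform pair:
e^(-at)*u(t) <-> 1/(s+a)
With a = 17: L{12*e^(-17t)*u(t)} = 12/(s+17), ROC: Re(s) > -17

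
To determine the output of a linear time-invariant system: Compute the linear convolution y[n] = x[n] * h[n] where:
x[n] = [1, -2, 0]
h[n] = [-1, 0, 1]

y[n] = sum_k x[k]*h[n-k]. Output length = len(x) + len(h) - 1 = 3 + 3 - 1 = 5.
y[0] = 1*-1 = -1
y[1] = -2*-1 + 1*0 = 2
y[2] = 0*-1 + -2*0 + 1*1 = 1
y[3] = 0*0 + -2*1 = -2
y[4] = 0*1 = 0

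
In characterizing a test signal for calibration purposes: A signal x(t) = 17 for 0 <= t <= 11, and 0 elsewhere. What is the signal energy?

Energy = integral of |x(t)|^2 dt over the signal duration
= 17^2 * 11 = 289 * 11 = 3179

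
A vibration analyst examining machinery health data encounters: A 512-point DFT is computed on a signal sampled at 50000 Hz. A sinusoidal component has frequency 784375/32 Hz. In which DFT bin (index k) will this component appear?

DFT frequency resolution = f_s/N = 50000/512 = 3125/32 Hz
Bin index k = f_signal / resolution = 784375/32 / 3125/32 = 251
The signal frequency 784375/32 Hz falls in DFT bin k = 251.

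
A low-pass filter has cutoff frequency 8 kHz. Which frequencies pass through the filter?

A low-pass filter passes all frequencies below the cutoff frequency 8 kHz and attenuates higher frequencies.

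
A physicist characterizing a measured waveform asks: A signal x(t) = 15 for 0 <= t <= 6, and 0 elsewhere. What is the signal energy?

Energy = integral of |x(t)|^2 dt over the signal duration
= 15^2 * 6 = 225 * 6 = 1350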